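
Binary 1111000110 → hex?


Group into 4-bit nibbles: 001111000110
  0011 = 3
  1100 = C
  0110 = 6
= 0x3C6


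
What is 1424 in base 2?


Divide by 2 repeatedly:
1424 ÷ 2 = 712 remainder 0
712 ÷ 2 = 356 remainder 0
356 ÷ 2 = 178 remainder 0
178 ÷ 2 = 89 remainder 0
89 ÷ 2 = 44 remainder 1
44 ÷ 2 = 22 remainder 0
22 ÷ 2 = 11 remainder 0
11 ÷ 2 = 5 remainder 1
5 ÷ 2 = 2 remainder 1
2 ÷ 2 = 1 remainder 0
1 ÷ 2 = 0 remainder 1
Reading remainders bottom-up:
= 10110010000


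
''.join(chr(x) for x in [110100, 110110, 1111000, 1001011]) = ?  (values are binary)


Codes (binary): 110100 110110 1111000 1001011
Per-code ASCII lookup:
  110100 = 52  (range 48-57: digits, 52 - 48 = 4) → '4'
  110110 = 54  (range 48-57: digits, 54 - 48 = 6) → '6'
  1111000 = 120  (range 97-122: lowercase, 120 - 97 = 23) → 'x'
  1001011 = 75  (range 65-90: uppercase, 75 - 65 = 10) → 'K'
= '46xK'


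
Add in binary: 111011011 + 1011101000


Align and add column by column (LSB to MSB, carry propagating):
  00111011011
+ 01011101000
  -----------
  col 0: 1 + 0 + 0 (carry in) = 1 → bit 1, carry out 0
  col 1: 1 + 0 + 0 (carry in) = 1 → bit 1, carry out 0
  col 2: 0 + 0 + 0 (carry in) = 0 → bit 0, carry out 0
  col 3: 1 + 1 + 0 (carry in) = 2 → bit 0, carry out 1
  col 4: 1 + 0 + 1 (carry in) = 2 → bit 0, carry out 1
  col 5: 0 + 1 + 1 (carry in) = 2 → bit 0, carry out 1
  col 6: 1 + 1 + 1 (carry in) = 3 → bit 1, carry out 1
  col 7: 1 + 1 + 1 (carry in) = 3 → bit 1, carry out 1
  col 8: 1 + 0 + 1 (carry in) = 2 → bit 0, carry out 1
  col 9: 0 + 1 + 1 (carry in) = 2 → bit 0, carry out 1
  col 10: 0 + 0 + 1 (carry in) = 1 → bit 1, carry out 0
Reading bits MSB→LSB: 10011000011
Strip leading zeros: 10011000011
= 10011000011


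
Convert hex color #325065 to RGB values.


Hex: #325065
R = 32₁₆ = 50
G = 50₁₆ = 80
B = 65₁₆ = 101
= RGB(50, 80, 101)


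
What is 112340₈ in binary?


Each octal digit → 3 binary bits:
  1 = 001
  1 = 001
  2 = 010
  3 = 011
  4 = 100
  0 = 000
Concatenate: 001 001 010 011 100 000
= 001001010011100000


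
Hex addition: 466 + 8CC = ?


Align and add column by column (LSB to MSB, each column mod 16 with carry):
  0466
+ 08CC
  ----
  col 0: 6(6) + C(12) + 0 (carry in) = 18 → 2(2), carry out 1
  col 1: 6(6) + C(12) + 1 (carry in) = 19 → 3(3), carry out 1
  col 2: 4(4) + 8(8) + 1 (carry in) = 13 → D(13), carry out 0
  col 3: 0(0) + 0(0) + 0 (carry in) = 0 → 0(0), carry out 0
Reading digits MSB→LSB: 0D32
Strip leading zeros: D32
= 0xD32


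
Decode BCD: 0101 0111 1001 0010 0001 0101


Each 4-bit group → digit:
  0101 → 5
  0111 → 7
  1001 → 9
  0010 → 2
  0001 → 1
  0101 → 5
= 579215


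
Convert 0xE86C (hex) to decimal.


Positional values:
Position 0: C × 16^0 = 12 × 1 = 12
Position 1: 6 × 16^1 = 6 × 16 = 96
Position 2: 8 × 16^2 = 8 × 256 = 2048
Position 3: E × 16^3 = 14 × 4096 = 57344
Sum = 12 + 96 + 2048 + 57344
= 59500


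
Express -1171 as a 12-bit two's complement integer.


Original: 010010010011
Step 1 - Invert all bits: 101101101100
Step 2 - Add 1: 101101101100 + 1
= 101101101101 (represents -1171)


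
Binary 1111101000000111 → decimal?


Positional values:
Bit 0: 1 × 2^0 = 1
Bit 1: 1 × 2^1 = 2
Bit 2: 1 × 2^2 = 4
Bit 9: 1 × 2^9 = 512
Bit 11: 1 × 2^11 = 2048
Bit 12: 1 × 2^12 = 4096
Bit 13: 1 × 2^13 = 8192
Bit 14: 1 × 2^14 = 16384
Bit 15: 1 × 2^15 = 32768
Sum = 1 + 2 + 4 + 512 + 2048 + 4096 + 8192 + 16384 + 32768
= 64007


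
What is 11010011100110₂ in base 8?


Group into 3-bit groups: 011010011100110
  011 = 3
  010 = 2
  011 = 3
  100 = 4
  110 = 6
= 0o32346


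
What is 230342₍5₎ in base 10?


Positional values (base 5):
  2 × 5^0 = 2 × 1 = 2
  4 × 5^1 = 4 × 5 = 20
  3 × 5^2 = 3 × 25 = 75
  0 × 5^3 = 0 × 125 = 0
  3 × 5^4 = 3 × 625 = 1875
  2 × 5^5 = 2 × 3125 = 6250
Sum = 2 + 20 + 75 + 0 + 1875 + 6250
= 8222


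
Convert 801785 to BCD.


Each digit → 4-bit binary:
  8 → 1000
  0 → 0000
  1 → 0001
  7 → 0111
  8 → 1000
  5 → 0101
= 1000 0000 0001 0111 1000 0101


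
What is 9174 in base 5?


Divide by 5 repeatedly:
9174 ÷ 5 = 1834 remainder 4
1834 ÷ 5 = 366 remainder 4
366 ÷ 5 = 73 remainder 1
73 ÷ 5 = 14 remainder 3
14 ÷ 5 = 2 remainder 4
2 ÷ 5 = 0 remainder 2
Reading remainders bottom-up:
= 243144


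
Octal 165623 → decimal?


Positional values:
Position 0: 3 × 8^0 = 3
Position 1: 2 × 8^1 = 16
Position 2: 6 × 8^2 = 384
Position 3: 5 × 8^3 = 2560
Position 4: 6 × 8^4 = 24576
Position 5: 1 × 8^5 = 32768
Sum = 3 + 16 + 384 + 2560 + 24576 + 32768
= 60307


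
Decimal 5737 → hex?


Divide by 16 repeatedly:
5737 ÷ 16 = 358 remainder 9 (9)
358 ÷ 16 = 22 remainder 6 (6)
22 ÷ 16 = 1 remainder 6 (6)
1 ÷ 16 = 0 remainder 1 (1)
Reading remainders bottom-up:
= 0x1669


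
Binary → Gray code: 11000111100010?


Binary: 11000111100010
Gray code: G = B XOR (B >> 1)
B >> 1 = 01100011110001
11000111100010 XOR 01100011110001:
  1 XOR 0 = 1
  1 XOR 1 = 0
  0 XOR 1 = 1
  0 XOR 0 = 0
  0 XOR 0 = 0
  1 XOR 0 = 1
  1 XOR 1 = 0
  1 XOR 1 = 0
  1 XOR 1 = 0
  0 XOR 1 = 1
  0 XOR 0 = 0
  0 XOR 0 = 0
  1 XOR 0 = 1
  0 XOR 1 = 1
= 10100100010011


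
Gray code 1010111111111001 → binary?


Gray code: 1010111111111001
MSB stays the same: 1
Each subsequent bit = prev_binary XOR current_gray:
  B[1] = 1 XOR 0 = 1
  B[2] = 1 XOR 1 = 0
  B[3] = 0 XOR 0 = 0
  B[4] = 0 XOR 1 = 1
  B[5] = 1 XOR 1 = 0
  B[6] = 0 XOR 1 = 1
  B[7] = 1 XOR 1 = 0
  B[8] = 0 XOR 1 = 1
  B[9] = 1 XOR 1 = 0
  B[10] = 0 XOR 1 = 1
  B[11] = 1 XOR 1 = 0
  B[12] = 0 XOR 1 = 1
  B[13] = 1 XOR 0 = 1
  B[14] = 1 XOR 0 = 1
  B[15] = 1 XOR 1 = 0
= 1100101010101110 (51886 decimal)


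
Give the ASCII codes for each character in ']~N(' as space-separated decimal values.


String: ']~N('  (4 characters)
Per-character ASCII lookup:
  ']': special character: ']' = 93
  '~': special character: '~' = 126
  'N': uppercase starts at 65: 'N' = 65 + 13 = 78
  '(': special character: '(' = 40
= 93 126 78 40


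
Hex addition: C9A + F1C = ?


Align and add column by column (LSB to MSB, each column mod 16 with carry):
  0C9A
+ 0F1C
  ----
  col 0: A(10) + C(12) + 0 (carry in) = 22 → 6(6), carry out 1
  col 1: 9(9) + 1(1) + 1 (carry in) = 11 → B(11), carry out 0
  col 2: C(12) + F(15) + 0 (carry in) = 27 → B(11), carry out 1
  col 3: 0(0) + 0(0) + 1 (carry in) = 1 → 1(1), carry out 0
Reading digits MSB→LSB: 1BB6
Strip leading zeros: 1BB6
= 0x1BB6


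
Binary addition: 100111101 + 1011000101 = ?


Align and add column by column (LSB to MSB, carry propagating):
  00100111101
+ 01011000101
  -----------
  col 0: 1 + 1 + 0 (carry in) = 2 → bit 0, carry out 1
  col 1: 0 + 0 + 1 (carry in) = 1 → bit 1, carry out 0
  col 2: 1 + 1 + 0 (carry in) = 2 → bit 0, carry out 1
  col 3: 1 + 0 + 1 (carry in) = 2 → bit 0, carry out 1
  col 4: 1 + 0 + 1 (carry in) = 2 → bit 0, carry out 1
  col 5: 1 + 0 + 1 (carry in) = 2 → bit 0, carry out 1
  col 6: 0 + 1 + 1 (carry in) = 2 → bit 0, carry out 1
  col 7: 0 + 1 + 1 (carry in) = 2 → bit 0, carry out 1
  col 8: 1 + 0 + 1 (carry in) = 2 → bit 0, carry out 1
  col 9: 0 + 1 + 1 (carry in) = 2 → bit 0, carry out 1
  col 10: 0 + 0 + 1 (carry in) = 1 → bit 1, carry out 0
Reading bits MSB→LSB: 10000000010
Strip leading zeros: 10000000010
= 10000000010


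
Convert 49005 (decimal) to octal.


Divide by 8 repeatedly:
49005 ÷ 8 = 6125 remainder 5
6125 ÷ 8 = 765 remainder 5
765 ÷ 8 = 95 remainder 5
95 ÷ 8 = 11 remainder 7
11 ÷ 8 = 1 remainder 3
1 ÷ 8 = 0 remainder 1
Reading remainders bottom-up:
= 0o137555


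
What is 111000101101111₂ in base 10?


Positional values:
Bit 0: 1 × 2^0 = 1
Bit 1: 1 × 2^1 = 2
Bit 2: 1 × 2^2 = 4
Bit 3: 1 × 2^3 = 8
Bit 5: 1 × 2^5 = 32
Bit 6: 1 × 2^6 = 64
Bit 8: 1 × 2^8 = 256
Bit 12: 1 × 2^12 = 4096
Bit 13: 1 × 2^13 = 8192
Bit 14: 1 × 2^14 = 16384
Sum = 1 + 2 + 4 + 8 + 32 + 64 + 256 + 4096 + 8192 + 16384
= 29039


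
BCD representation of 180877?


Each digit → 4-bit binary:
  1 → 0001
  8 → 1000
  0 → 0000
  8 → 1000
  7 → 0111
  7 → 0111
= 0001 1000 0000 1000 0111 0111


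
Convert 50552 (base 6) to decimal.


Positional values (base 6):
  2 × 6^0 = 2 × 1 = 2
  5 × 6^1 = 5 × 6 = 30
  5 × 6^2 = 5 × 36 = 180
  0 × 6^3 = 0 × 216 = 0
  5 × 6^4 = 5 × 1296 = 6480
Sum = 2 + 30 + 180 + 0 + 6480
= 6692


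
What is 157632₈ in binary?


Each octal digit → 3 binary bits:
  1 = 001
  5 = 101
  7 = 111
  6 = 110
  3 = 011
  2 = 010
Concatenate: 001 101 111 110 011 010
= 001101111110011010


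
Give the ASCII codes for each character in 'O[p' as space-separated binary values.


String: 'O[p'  (3 characters)
Per-character ASCII lookup:
  'O': uppercase starts at 65: 'O' = 65 + 14 = 79 → 1001111
  '[': special character: '[' = 91 → 1011011
  'p': lowercase starts at 97: 'p' = 97 + 15 = 112 → 1110000
= 1001111 1011011 1110000


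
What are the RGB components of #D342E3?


Hex: #D342E3
R = D3₁₆ = 211
G = 42₁₆ = 66
B = E3₁₆ = 227
= RGB(211, 66, 227)


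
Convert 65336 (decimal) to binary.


Divide by 2 repeatedly:
65336 ÷ 2 = 32668 remainder 0
32668 ÷ 2 = 16334 remainder 0
16334 ÷ 2 = 8167 remainder 0
8167 ÷ 2 = 4083 remainder 1
4083 ÷ 2 = 2041 remainder 1
2041 ÷ 2 = 1020 remainder 1
1020 ÷ 2 = 510 remainder 0
510 ÷ 2 = 255 remainder 0
255 ÷ 2 = 127 remainder 1
127 ÷ 2 = 63 remainder 1
63 ÷ 2 = 31 remainder 1
31 ÷ 2 = 15 remainder 1
15 ÷ 2 = 7 remainder 1
7 ÷ 2 = 3 remainder 1
3 ÷ 2 = 1 remainder 1
1 ÷ 2 = 0 remainder 1
Reading remainders bottom-up:
= 1111111100111000


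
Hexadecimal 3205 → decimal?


Positional values:
Position 0: 5 × 16^0 = 5 × 1 = 5
Position 1: 0 × 16^1 = 0 × 16 = 0
Position 2: 2 × 16^2 = 2 × 256 = 512
Position 3: 3 × 16^3 = 3 × 4096 = 12288
Sum = 5 + 0 + 512 + 12288
= 12805


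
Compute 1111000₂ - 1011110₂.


Align and subtract column by column (LSB to MSB, borrowing when needed):
  1111000
- 1011110
  -------
  col 0: (0 - 0 borrow-in) - 0 → 0 - 0 = 0, borrow out 0
  col 1: (0 - 0 borrow-in) - 1 → borrow from next column: (0+2) - 1 = 1, borrow out 1
  col 2: (0 - 1 borrow-in) - 1 → borrow from next column: (-1+2) - 1 = 0, borrow out 1
  col 3: (1 - 1 borrow-in) - 1 → borrow from next column: (0+2) - 1 = 1, borrow out 1
  col 4: (1 - 1 borrow-in) - 1 → borrow from next column: (0+2) - 1 = 1, borrow out 1
  col 5: (1 - 1 borrow-in) - 0 → 0 - 0 = 0, borrow out 0
  col 6: (1 - 0 borrow-in) - 1 → 1 - 1 = 0, borrow out 0
Reading bits MSB→LSB: 0011010
Strip leading zeros: 11010
= 11010


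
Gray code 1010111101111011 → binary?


Gray code: 1010111101111011
MSB stays the same: 1
Each subsequent bit = prev_binary XOR current_gray:
  B[1] = 1 XOR 0 = 1
  B[2] = 1 XOR 1 = 0
  B[3] = 0 XOR 0 = 0
  B[4] = 0 XOR 1 = 1
  B[5] = 1 XOR 1 = 0
  B[6] = 0 XOR 1 = 1
  B[7] = 1 XOR 1 = 0
  B[8] = 0 XOR 0 = 0
  B[9] = 0 XOR 1 = 1
  B[10] = 1 XOR 1 = 0
  B[11] = 0 XOR 1 = 1
  B[12] = 1 XOR 1 = 0
  B[13] = 0 XOR 0 = 0
  B[14] = 0 XOR 1 = 1
  B[15] = 1 XOR 1 = 0
= 1100101001010010 (51794 decimal)


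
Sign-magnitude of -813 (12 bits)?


Sign bit: 1 (negative)
Magnitude: 813 = 01100101101
= 101100101101


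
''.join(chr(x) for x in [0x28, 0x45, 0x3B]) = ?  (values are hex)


Codes (hex): 0x28 0x45 0x3B
Per-code ASCII lookup:
  0x28 = 40  (special character) → '('
  0x45 = 69  (range 65-90: uppercase, 69 - 65 = 4) → 'E'
  0x3B = 59  (special character) → ';'
= '(E;'


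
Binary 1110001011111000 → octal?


Group into 3-bit groups: 001110001011111000
  001 = 1
  110 = 6
  001 = 1
  011 = 3
  111 = 7
  000 = 0
= 0o161370


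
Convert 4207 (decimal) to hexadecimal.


Divide by 16 repeatedly:
4207 ÷ 16 = 262 remainder 15 (F)
262 ÷ 16 = 16 remainder 6 (6)
16 ÷ 16 = 1 remainder 0 (0)
1 ÷ 16 = 0 remainder 1 (1)
Reading remainders bottom-up:
= 0x106F


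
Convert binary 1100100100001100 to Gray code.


Binary: 1100100100001100
Gray code: G = B XOR (B >> 1)
B >> 1 = 0110010010000110
1100100100001100 XOR 0110010010000110:
  1 XOR 0 = 1
  1 XOR 1 = 0
  0 XOR 1 = 1
  0 XOR 0 = 0
  1 XOR 0 = 1
  0 XOR 1 = 1
  0 XOR 0 = 0
  1 XOR 0 = 1
  0 XOR 1 = 1
  0 XOR 0 = 0
  0 XOR 0 = 0
  0 XOR 0 = 0
  1 XOR 0 = 1
  1 XOR 1 = 0
  0 XOR 1 = 1
  0 XOR 0 = 0
= 1010110110001010


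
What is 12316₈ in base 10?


Positional values:
Position 0: 6 × 8^0 = 6
Position 1: 1 × 8^1 = 8
Position 2: 3 × 8^2 = 192
Position 3: 2 × 8^3 = 1024
Position 4: 1 × 8^4 = 4096
Sum = 6 + 8 + 192 + 1024 + 4096
= 5326


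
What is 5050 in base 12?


Divide by 12 repeatedly:
5050 ÷ 12 = 420 remainder 10
420 ÷ 12 = 35 remainder 0
35 ÷ 12 = 2 remainder 11
2 ÷ 12 = 0 remainder 2
Reading remainders bottom-up:
= 2B0A


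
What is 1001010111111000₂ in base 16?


Group into 4-bit nibbles: 1001010111111000
  1001 = 9
  0101 = 5
  1111 = F
  1000 = 8
= 0x95F8


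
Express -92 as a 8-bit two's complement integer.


Original: 01011100
Step 1 - Invert all bits: 10100011
Step 2 - Add 1: 10100011 + 1
= 10100100 (represents -92)


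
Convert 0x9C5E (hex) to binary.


Each hex digit → 4 binary bits:
  9 = 1001
  C = 1100
  5 = 0101
  E = 1110
Concatenate: 1001 1100 0101 1110
= 1001110001011110


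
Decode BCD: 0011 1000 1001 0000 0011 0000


Each 4-bit group → digit:
  0011 → 3
  1000 → 8
  1001 → 9
  0000 → 0
  0011 → 3
  0000 → 0
= 389030


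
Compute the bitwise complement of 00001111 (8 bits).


Original: 00001111
Invert all bits:
  bit 0: 0 → 1
  bit 1: 0 → 1
  bit 2: 0 → 1
  bit 3: 0 → 1
  bit 4: 1 → 0
  bit 5: 1 → 0
  bit 6: 1 → 0
  bit 7: 1 → 0
= 11110000


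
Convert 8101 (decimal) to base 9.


Divide by 9 repeatedly:
8101 ÷ 9 = 900 remainder 1
900 ÷ 9 = 100 remainder 0
100 ÷ 9 = 11 remainder 1
11 ÷ 9 = 1 remainder 2
1 ÷ 9 = 0 remainder 1
Reading remainders bottom-up:
= 12101


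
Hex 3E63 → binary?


Each hex digit → 4 binary bits:
  3 = 0011
  E = 1110
  6 = 0110
  3 = 0011
Concatenate: 0011 1110 0110 0011
= 0011111001100011


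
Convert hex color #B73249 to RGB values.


Hex: #B73249
R = B7₁₆ = 183
G = 32₁₆ = 50
B = 49₁₆ = 73
= RGB(183, 50, 73)


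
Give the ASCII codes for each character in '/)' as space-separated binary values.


String: '/)'  (2 characters)
Per-character ASCII lookup:
  '/': special character: '/' = 47 → 101111
  ')': special character: ')' = 41 → 101001
= 101111 101001


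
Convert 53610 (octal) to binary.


Each octal digit → 3 binary bits:
  5 = 101
  3 = 011
  6 = 110
  1 = 001
  0 = 000
Concatenate: 101 011 110 001 000
= 101011110001000


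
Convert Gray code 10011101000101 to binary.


Gray code: 10011101000101
MSB stays the same: 1
Each subsequent bit = prev_binary XOR current_gray:
  B[1] = 1 XOR 0 = 1
  B[2] = 1 XOR 0 = 1
  B[3] = 1 XOR 1 = 0
  B[4] = 0 XOR 1 = 1
  B[5] = 1 XOR 1 = 0
  B[6] = 0 XOR 0 = 0
  B[7] = 0 XOR 1 = 1
  B[8] = 1 XOR 0 = 1
  B[9] = 1 XOR 0 = 1
  B[10] = 1 XOR 0 = 1
  B[11] = 1 XOR 1 = 0
  B[12] = 0 XOR 0 = 0
  B[13] = 0 XOR 1 = 1
= 11101001111001 (14969 decimal)


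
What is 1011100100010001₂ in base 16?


Group into 4-bit nibbles: 1011100100010001
  1011 = B
  1001 = 9
  0001 = 1
  0001 = 1
= 0xB911


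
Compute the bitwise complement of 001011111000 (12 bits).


Original: 001011111000
Invert all bits:
  bit 0: 0 → 1
  bit 1: 0 → 1
  bit 2: 1 → 0
  bit 3: 0 → 1
  bit 4: 1 → 0
  bit 5: 1 → 0
  bit 6: 1 → 0
  bit 7: 1 → 0
  bit 8: 1 → 0
  bit 9: 0 → 1
  bit 10: 0 → 1
  bit 11: 0 → 1
= 110100000111


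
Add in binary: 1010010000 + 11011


Align and add column by column (LSB to MSB, carry propagating):
  01010010000
+ 00000011011
  -----------
  col 0: 0 + 1 + 0 (carry in) = 1 → bit 1, carry out 0
  col 1: 0 + 1 + 0 (carry in) = 1 → bit 1, carry out 0
  col 2: 0 + 0 + 0 (carry in) = 0 → bit 0, carry out 0
  col 3: 0 + 1 + 0 (carry in) = 1 → bit 1, carry out 0
  col 4: 1 + 1 + 0 (carry in) = 2 → bit 0, carry out 1
  col 5: 0 + 0 + 1 (carry in) = 1 → bit 1, carry out 0
  col 6: 0 + 0 + 0 (carry in) = 0 → bit 0, carry out 0
  col 7: 1 + 0 + 0 (carry in) = 1 → bit 1, carry out 0
  col 8: 0 + 0 + 0 (carry in) = 0 → bit 0, carry out 0
  col 9: 1 + 0 + 0 (carry in) = 1 → bit 1, carry out 0
  col 10: 0 + 0 + 0 (carry in) = 0 → bit 0, carry out 0
Reading bits MSB→LSB: 01010101011
Strip leading zeros: 1010101011
= 1010101011


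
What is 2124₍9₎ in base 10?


Positional values (base 9):
  4 × 9^0 = 4 × 1 = 4
  2 × 9^1 = 2 × 9 = 18
  1 × 9^2 = 1 × 81 = 81
  2 × 9^3 = 2 × 729 = 1458
Sum = 4 + 18 + 81 + 1458
= 1561


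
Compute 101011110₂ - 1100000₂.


Align and subtract column by column (LSB to MSB, borrowing when needed):
  101011110
- 001100000
  ---------
  col 0: (0 - 0 borrow-in) - 0 → 0 - 0 = 0, borrow out 0
  col 1: (1 - 0 borrow-in) - 0 → 1 - 0 = 1, borrow out 0
  col 2: (1 - 0 borrow-in) - 0 → 1 - 0 = 1, borrow out 0
  col 3: (1 - 0 borrow-in) - 0 → 1 - 0 = 1, borrow out 0
  col 4: (1 - 0 borrow-in) - 0 → 1 - 0 = 1, borrow out 0
  col 5: (0 - 0 borrow-in) - 1 → borrow from next column: (0+2) - 1 = 1, borrow out 1
  col 6: (1 - 1 borrow-in) - 1 → borrow from next column: (0+2) - 1 = 1, borrow out 1
  col 7: (0 - 1 borrow-in) - 0 → borrow from next column: (-1+2) - 0 = 1, borrow out 1
  col 8: (1 - 1 borrow-in) - 0 → 0 - 0 = 0, borrow out 0
Reading bits MSB→LSB: 011111110
Strip leading zeros: 11111110
= 11111110


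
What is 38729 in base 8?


Divide by 8 repeatedly:
38729 ÷ 8 = 4841 remainder 1
4841 ÷ 8 = 605 remainder 1
605 ÷ 8 = 75 remainder 5
75 ÷ 8 = 9 remainder 3
9 ÷ 8 = 1 remainder 1
1 ÷ 8 = 0 remainder 1
Reading remainders bottom-up:
= 0o113511


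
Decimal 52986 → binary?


Divide by 2 repeatedly:
52986 ÷ 2 = 26493 remainder 0
26493 ÷ 2 = 13246 remainder 1
13246 ÷ 2 = 6623 remainder 0
6623 ÷ 2 = 3311 remainder 1
3311 ÷ 2 = 1655 remainder 1
1655 ÷ 2 = 827 remainder 1
827 ÷ 2 = 413 remainder 1
413 ÷ 2 = 206 remainder 1
206 ÷ 2 = 103 remainder 0
103 ÷ 2 = 51 remainder 1
51 ÷ 2 = 25 remainder 1
25 ÷ 2 = 12 remainder 1
12 ÷ 2 = 6 remainder 0
6 ÷ 2 = 3 remainder 0
3 ÷ 2 = 1 remainder 1
1 ÷ 2 = 0 remainder 1
Reading remainders bottom-up:
= 1100111011111010


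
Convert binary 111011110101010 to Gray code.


Binary: 111011110101010
Gray code: G = B XOR (B >> 1)
B >> 1 = 011101111010101
111011110101010 XOR 011101111010101:
  1 XOR 0 = 1
  1 XOR 1 = 0
  1 XOR 1 = 0
  0 XOR 1 = 1
  1 XOR 0 = 1
  1 XOR 1 = 0
  1 XOR 1 = 0
  1 XOR 1 = 0
  0 XOR 1 = 1
  1 XOR 0 = 1
  0 XOR 1 = 1
  1 XOR 0 = 1
  0 XOR 1 = 1
  1 XOR 0 = 1
  0 XOR 1 = 1
= 100110001111111


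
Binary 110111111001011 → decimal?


Positional values:
Bit 0: 1 × 2^0 = 1
Bit 1: 1 × 2^1 = 2
Bit 3: 1 × 2^3 = 8
Bit 6: 1 × 2^6 = 64
Bit 7: 1 × 2^7 = 128
Bit 8: 1 × 2^8 = 256
Bit 9: 1 × 2^9 = 512
Bit 10: 1 × 2^10 = 1024
Bit 11: 1 × 2^11 = 2048
Bit 13: 1 × 2^13 = 8192
Bit 14: 1 × 2^14 = 16384
Sum = 1 + 2 + 8 + 64 + 128 + 256 + 512 + 1024 + 2048 + 8192 + 16384
= 28619


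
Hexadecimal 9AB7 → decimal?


Positional values:
Position 0: 7 × 16^0 = 7 × 1 = 7
Position 1: B × 16^1 = 11 × 16 = 176
Position 2: A × 16^2 = 10 × 256 = 2560
Position 3: 9 × 16^3 = 9 × 4096 = 36864
Sum = 7 + 176 + 2560 + 36864
= 39607


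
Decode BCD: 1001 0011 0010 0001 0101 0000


Each 4-bit group → digit:
  1001 → 9
  0011 → 3
  0010 → 2
  0001 → 1
  0101 → 5
  0000 → 0
= 932150


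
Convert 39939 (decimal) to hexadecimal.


Divide by 16 repeatedly:
39939 ÷ 16 = 2496 remainder 3 (3)
2496 ÷ 16 = 156 remainder 0 (0)
156 ÷ 16 = 9 remainder 12 (C)
9 ÷ 16 = 0 remainder 9 (9)
Reading remainders bottom-up:
= 0x9C03


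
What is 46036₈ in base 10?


Positional values:
Position 0: 6 × 8^0 = 6
Position 1: 3 × 8^1 = 24
Position 2: 0 × 8^2 = 0
Position 3: 6 × 8^3 = 3072
Position 4: 4 × 8^4 = 16384
Sum = 6 + 24 + 0 + 3072 + 16384
= 19486


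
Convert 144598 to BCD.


Each digit → 4-bit binary:
  1 → 0001
  4 → 0100
  4 → 0100
  5 → 0101
  9 → 1001
  8 → 1000
= 0001 0100 0100 0101 1001 1000


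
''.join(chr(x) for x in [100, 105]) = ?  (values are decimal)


Codes (decimal): 100 105
Per-code ASCII lookup:
  100  (range 97-122: lowercase, 100 - 97 = 3) → 'd'
  105  (range 97-122: lowercase, 105 - 97 = 8) → 'i'
= 'di'


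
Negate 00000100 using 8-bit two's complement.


Original: 00000100
Step 1 - Invert all bits: 11111011
Step 2 - Add 1: 11111011 + 1
= 11111100 (represents -4)


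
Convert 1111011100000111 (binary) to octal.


Group into 3-bit groups: 001111011100000111
  001 = 1
  111 = 7
  011 = 3
  100 = 4
  000 = 0
  111 = 7
= 0o173407


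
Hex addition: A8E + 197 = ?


Align and add column by column (LSB to MSB, each column mod 16 with carry):
  0A8E
+ 0197
  ----
  col 0: E(14) + 7(7) + 0 (carry in) = 21 → 5(5), carry out 1
  col 1: 8(8) + 9(9) + 1 (carry in) = 18 → 2(2), carry out 1
  col 2: A(10) + 1(1) + 1 (carry in) = 12 → C(12), carry out 0
  col 3: 0(0) + 0(0) + 0 (carry in) = 0 → 0(0), carry out 0
Reading digits MSB→LSB: 0C25
Strip leading zeros: C25
= 0xC25


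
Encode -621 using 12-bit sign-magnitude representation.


Sign bit: 1 (negative)
Magnitude: 621 = 01001101101
= 101001101101


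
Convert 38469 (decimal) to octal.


Divide by 8 repeatedly:
38469 ÷ 8 = 4808 remainder 5
4808 ÷ 8 = 601 remainder 0
601 ÷ 8 = 75 remainder 1
75 ÷ 8 = 9 remainder 3
9 ÷ 8 = 1 remainder 1
1 ÷ 8 = 0 remainder 1
Reading remainders bottom-up:
= 0o113105


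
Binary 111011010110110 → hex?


Group into 4-bit nibbles: 0111011010110110
  0111 = 7
  0110 = 6
  1011 = B
  0110 = 6
= 0x76B6


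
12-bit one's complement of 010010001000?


Original: 010010001000
Invert all bits:
  bit 0: 0 → 1
  bit 1: 1 → 0
  bit 2: 0 → 1
  bit 3: 0 → 1
  bit 4: 1 → 0
  bit 5: 0 → 1
  bit 6: 0 → 1
  bit 7: 0 → 1
  bit 8: 1 → 0
  bit 9: 0 → 1
  bit 10: 0 → 1
  bit 11: 0 → 1
= 101101110111


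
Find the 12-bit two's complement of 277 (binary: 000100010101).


Original: 000100010101
Step 1 - Invert all bits: 111011101010
Step 2 - Add 1: 111011101010 + 1
= 111011101011 (represents -277)


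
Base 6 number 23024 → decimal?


Positional values (base 6):
  4 × 6^0 = 4 × 1 = 4
  2 × 6^1 = 2 × 6 = 12
  0 × 6^2 = 0 × 36 = 0
  3 × 6^3 = 3 × 216 = 648
  2 × 6^4 = 2 × 1296 = 2592
Sum = 4 + 12 + 0 + 648 + 2592
= 3256


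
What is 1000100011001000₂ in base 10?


Positional values:
Bit 3: 1 × 2^3 = 8
Bit 6: 1 × 2^6 = 64
Bit 7: 1 × 2^7 = 128
Bit 11: 1 × 2^11 = 2048
Bit 15: 1 × 2^15 = 32768
Sum = 8 + 64 + 128 + 2048 + 32768
= 35016


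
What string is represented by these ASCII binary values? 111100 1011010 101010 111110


Codes (binary): 111100 1011010 101010 111110
Per-code ASCII lookup:
  111100 = 60  (special character) → '<'
  1011010 = 90  (range 65-90: uppercase, 90 - 65 = 25) → 'Z'
  101010 = 42  (special character) → '*'
  111110 = 62  (special character) → '>'
= '<Z*>'


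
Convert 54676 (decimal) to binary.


Divide by 2 repeatedly:
54676 ÷ 2 = 27338 remainder 0
27338 ÷ 2 = 13669 remainder 0
13669 ÷ 2 = 6834 remainder 1
6834 ÷ 2 = 3417 remainder 0
3417 ÷ 2 = 1708 remainder 1
1708 ÷ 2 = 854 remainder 0
854 ÷ 2 = 427 remainder 0
427 ÷ 2 = 213 remainder 1
213 ÷ 2 = 106 remainder 1
106 ÷ 2 = 53 remainder 0
53 ÷ 2 = 26 remainder 1
26 ÷ 2 = 13 remainder 0
13 ÷ 2 = 6 remainder 1
6 ÷ 2 = 3 remainder 0
3 ÷ 2 = 1 remainder 1
1 ÷ 2 = 0 remainder 1
Reading remainders bottom-up:
= 1101010110010100


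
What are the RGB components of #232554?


Hex: #232554
R = 23₁₆ = 35
G = 25₁₆ = 37
B = 54₁₆ = 84
= RGB(35, 37, 84)


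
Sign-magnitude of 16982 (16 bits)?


Sign bit: 0 (positive)
Magnitude: 16982 = 100001001010110
= 0100001001010110


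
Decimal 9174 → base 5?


Divide by 5 repeatedly:
9174 ÷ 5 = 1834 remainder 4
1834 ÷ 5 = 366 remainder 4
366 ÷ 5 = 73 remainder 1
73 ÷ 5 = 14 remainder 3
14 ÷ 5 = 2 remainder 4
2 ÷ 5 = 0 remainder 2
Reading remainders bottom-up:
= 243144


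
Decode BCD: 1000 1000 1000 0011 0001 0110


Each 4-bit group → digit:
  1000 → 8
  1000 → 8
  1000 → 8
  0011 → 3
  0001 → 1
  0110 → 6
= 888316


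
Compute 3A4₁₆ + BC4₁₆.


Align and add column by column (LSB to MSB, each column mod 16 with carry):
  03A4
+ 0BC4
  ----
  col 0: 4(4) + 4(4) + 0 (carry in) = 8 → 8(8), carry out 0
  col 1: A(10) + C(12) + 0 (carry in) = 22 → 6(6), carry out 1
  col 2: 3(3) + B(11) + 1 (carry in) = 15 → F(15), carry out 0
  col 3: 0(0) + 0(0) + 0 (carry in) = 0 → 0(0), carry out 0
Reading digits MSB→LSB: 0F68
Strip leading zeros: F68
= 0xF68


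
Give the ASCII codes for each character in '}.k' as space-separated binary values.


String: '}.k'  (3 characters)
Per-character ASCII lookup:
  '}': special character: '}' = 125 → 1111101
  '.': special character: '.' = 46 → 101110
  'k': lowercase starts at 97: 'k' = 97 + 10 = 107 → 1101011
= 1111101 101110 1101011


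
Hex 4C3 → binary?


Each hex digit → 4 binary bits:
  4 = 0100
  C = 1100
  3 = 0011
Concatenate: 0100 1100 0011
= 010011000011


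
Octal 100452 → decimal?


Positional values:
Position 0: 2 × 8^0 = 2
Position 1: 5 × 8^1 = 40
Position 2: 4 × 8^2 = 256
Position 3: 0 × 8^3 = 0
Position 4: 0 × 8^4 = 0
Position 5: 1 × 8^5 = 32768
Sum = 2 + 40 + 256 + 0 + 0 + 32768
= 33066


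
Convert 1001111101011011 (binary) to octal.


Group into 3-bit groups: 001001111101011011
  001 = 1
  001 = 1
  111 = 7
  101 = 5
  011 = 3
  011 = 3
= 0o117533


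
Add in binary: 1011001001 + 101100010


Align and add column by column (LSB to MSB, carry propagating):
  01011001001
+ 00101100010
  -----------
  col 0: 1 + 0 + 0 (carry in) = 1 → bit 1, carry out 0
  col 1: 0 + 1 + 0 (carry in) = 1 → bit 1, carry out 0
  col 2: 0 + 0 + 0 (carry in) = 0 → bit 0, carry out 0
  col 3: 1 + 0 + 0 (carry in) = 1 → bit 1, carry out 0
  col 4: 0 + 0 + 0 (carry in) = 0 → bit 0, carry out 0
  col 5: 0 + 1 + 0 (carry in) = 1 → bit 1, carry out 0
  col 6: 1 + 1 + 0 (carry in) = 2 → bit 0, carry out 1
  col 7: 1 + 0 + 1 (carry in) = 2 → bit 0, carry out 1
  col 8: 0 + 1 + 1 (carry in) = 2 → bit 0, carry out 1
  col 9: 1 + 0 + 1 (carry in) = 2 → bit 0, carry out 1
  col 10: 0 + 0 + 1 (carry in) = 1 → bit 1, carry out 0
Reading bits MSB→LSB: 10000101011
Strip leading zeros: 10000101011
= 10000101011


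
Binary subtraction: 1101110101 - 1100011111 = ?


Align and subtract column by column (LSB to MSB, borrowing when needed):
  1101110101
- 1100011111
  ----------
  col 0: (1 - 0 borrow-in) - 1 → 1 - 1 = 0, borrow out 0
  col 1: (0 - 0 borrow-in) - 1 → borrow from next column: (0+2) - 1 = 1, borrow out 1
  col 2: (1 - 1 borrow-in) - 1 → borrow from next column: (0+2) - 1 = 1, borrow out 1
  col 3: (0 - 1 borrow-in) - 1 → borrow from next column: (-1+2) - 1 = 0, borrow out 1
  col 4: (1 - 1 borrow-in) - 1 → borrow from next column: (0+2) - 1 = 1, borrow out 1
  col 5: (1 - 1 borrow-in) - 0 → 0 - 0 = 0, borrow out 0
  col 6: (1 - 0 borrow-in) - 0 → 1 - 0 = 1, borrow out 0
  col 7: (0 - 0 borrow-in) - 0 → 0 - 0 = 0, borrow out 0
  col 8: (1 - 0 borrow-in) - 1 → 1 - 1 = 0, borrow out 0
  col 9: (1 - 0 borrow-in) - 1 → 1 - 1 = 0, borrow out 0
Reading bits MSB→LSB: 0001010110
Strip leading zeros: 1010110
= 1010110


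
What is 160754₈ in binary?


Each octal digit → 3 binary bits:
  1 = 001
  6 = 110
  0 = 000
  7 = 111
  5 = 101
  4 = 100
Concatenate: 001 110 000 111 101 100
= 001110000111101100


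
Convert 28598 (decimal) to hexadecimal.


Divide by 16 repeatedly:
28598 ÷ 16 = 1787 remainder 6 (6)
1787 ÷ 16 = 111 remainder 11 (B)
111 ÷ 16 = 6 remainder 15 (F)
6 ÷ 16 = 0 remainder 6 (6)
Reading remainders bottom-up:
= 0x6FB6


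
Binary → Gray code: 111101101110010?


Binary: 111101101110010
Gray code: G = B XOR (B >> 1)
B >> 1 = 011110110111001
111101101110010 XOR 011110110111001:
  1 XOR 0 = 1
  1 XOR 1 = 0
  1 XOR 1 = 0
  1 XOR 1 = 0
  0 XOR 1 = 1
  1 XOR 0 = 1
  1 XOR 1 = 0
  0 XOR 1 = 1
  1 XOR 0 = 1
  1 XOR 1 = 0
  1 XOR 1 = 0
  0 XOR 1 = 1
  0 XOR 0 = 0
  1 XOR 0 = 1
  0 XOR 1 = 1
= 100011011001011


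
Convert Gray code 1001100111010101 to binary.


Gray code: 1001100111010101
MSB stays the same: 1
Each subsequent bit = prev_binary XOR current_gray:
  B[1] = 1 XOR 0 = 1
  B[2] = 1 XOR 0 = 1
  B[3] = 1 XOR 1 = 0
  B[4] = 0 XOR 1 = 1
  B[5] = 1 XOR 0 = 1
  B[6] = 1 XOR 0 = 1
  B[7] = 1 XOR 1 = 0
  B[8] = 0 XOR 1 = 1
  B[9] = 1 XOR 1 = 0
  B[10] = 0 XOR 0 = 0
  B[11] = 0 XOR 1 = 1
  B[12] = 1 XOR 0 = 1
  B[13] = 1 XOR 1 = 0
  B[14] = 0 XOR 0 = 0
  B[15] = 0 XOR 1 = 1
= 1110111010011001 (61081 decimal)


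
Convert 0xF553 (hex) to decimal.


Positional values:
Position 0: 3 × 16^0 = 3 × 1 = 3
Position 1: 5 × 16^1 = 5 × 16 = 80
Position 2: 5 × 16^2 = 5 × 256 = 1280
Position 3: F × 16^3 = 15 × 4096 = 61440
Sum = 3 + 80 + 1280 + 61440
= 62803


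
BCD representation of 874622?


Each digit → 4-bit binary:
  8 → 1000
  7 → 0111
  4 → 0100
  6 → 0110
  2 → 0010
  2 → 0010
= 1000 0111 0100 0110 0010 0010


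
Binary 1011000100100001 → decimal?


Positional values:
Bit 0: 1 × 2^0 = 1
Bit 5: 1 × 2^5 = 32
Bit 8: 1 × 2^8 = 256
Bit 12: 1 × 2^12 = 4096
Bit 13: 1 × 2^13 = 8192
Bit 15: 1 × 2^15 = 32768
Sum = 1 + 32 + 256 + 4096 + 8192 + 32768
= 45345


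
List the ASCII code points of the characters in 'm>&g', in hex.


String: 'm>&g'  (4 characters)
Per-character ASCII lookup:
  'm': lowercase starts at 97: 'm' = 97 + 12 = 109 → 0x6D
  '>': special character: '>' = 62 → 0x3E
  '&': special character: '&' = 38 → 0x26
  'g': lowercase starts at 97: 'g' = 97 + 6 = 103 → 0x67
= 0x6D 0x3E 0x26 0x67


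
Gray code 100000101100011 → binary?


Gray code: 100000101100011
MSB stays the same: 1
Each subsequent bit = prev_binary XOR current_gray:
  B[1] = 1 XOR 0 = 1
  B[2] = 1 XOR 0 = 1
  B[3] = 1 XOR 0 = 1
  B[4] = 1 XOR 0 = 1
  B[5] = 1 XOR 0 = 1
  B[6] = 1 XOR 1 = 0
  B[7] = 0 XOR 0 = 0
  B[8] = 0 XOR 1 = 1
  B[9] = 1 XOR 1 = 0
  B[10] = 0 XOR 0 = 0
  B[11] = 0 XOR 0 = 0
  B[12] = 0 XOR 0 = 0
  B[13] = 0 XOR 1 = 1
  B[14] = 1 XOR 1 = 0
= 111111001000010 (32322 decimal)


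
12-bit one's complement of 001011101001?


Original: 001011101001
Invert all bits:
  bit 0: 0 → 1
  bit 1: 0 → 1
  bit 2: 1 → 0
  bit 3: 0 → 1
  bit 4: 1 → 0
  bit 5: 1 → 0
  bit 6: 1 → 0
  bit 7: 0 → 1
  bit 8: 1 → 0
  bit 9: 0 → 1
  bit 10: 0 → 1
  bit 11: 1 → 0
= 110100010110


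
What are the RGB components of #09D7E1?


Hex: #09D7E1
R = 09₁₆ = 9
G = D7₁₆ = 215
B = E1₁₆ = 225
= RGB(9, 215, 225)


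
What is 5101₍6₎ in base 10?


Positional values (base 6):
  1 × 6^0 = 1 × 1 = 1
  0 × 6^1 = 0 × 6 = 0
  1 × 6^2 = 1 × 36 = 36
  5 × 6^3 = 5 × 216 = 1080
Sum = 1 + 0 + 36 + 1080
= 1117


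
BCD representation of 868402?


Each digit → 4-bit binary:
  8 → 1000
  6 → 0110
  8 → 1000
  4 → 0100
  0 → 0000
  2 → 0010
= 1000 0110 1000 0100 0000 0010


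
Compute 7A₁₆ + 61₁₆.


Align and add column by column (LSB to MSB, each column mod 16 with carry):
  07A
+ 061
  ---
  col 0: A(10) + 1(1) + 0 (carry in) = 11 → B(11), carry out 0
  col 1: 7(7) + 6(6) + 0 (carry in) = 13 → D(13), carry out 0
  col 2: 0(0) + 0(0) + 0 (carry in) = 0 → 0(0), carry out 0
Reading digits MSB→LSB: 0DB
Strip leading zeros: DB
= 0xDB


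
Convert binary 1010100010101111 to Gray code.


Binary: 1010100010101111
Gray code: G = B XOR (B >> 1)
B >> 1 = 0101010001010111
1010100010101111 XOR 0101010001010111:
  1 XOR 0 = 1
  0 XOR 1 = 1
  1 XOR 0 = 1
  0 XOR 1 = 1
  1 XOR 0 = 1
  0 XOR 1 = 1
  0 XOR 0 = 0
  0 XOR 0 = 0
  1 XOR 0 = 1
  0 XOR 1 = 1
  1 XOR 0 = 1
  0 XOR 1 = 1
  1 XOR 0 = 1
  1 XOR 1 = 0
  1 XOR 1 = 0
  1 XOR 1 = 0
= 1111110011111000


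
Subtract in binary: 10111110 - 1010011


Align and subtract column by column (LSB to MSB, borrowing when needed):
  10111110
- 01010011
  --------
  col 0: (0 - 0 borrow-in) - 1 → borrow from next column: (0+2) - 1 = 1, borrow out 1
  col 1: (1 - 1 borrow-in) - 1 → borrow from next column: (0+2) - 1 = 1, borrow out 1
  col 2: (1 - 1 borrow-in) - 0 → 0 - 0 = 0, borrow out 0
  col 3: (1 - 0 borrow-in) - 0 → 1 - 0 = 1, borrow out 0
  col 4: (1 - 0 borrow-in) - 1 → 1 - 1 = 0, borrow out 0
  col 5: (1 - 0 borrow-in) - 0 → 1 - 0 = 1, borrow out 0
  col 6: (0 - 0 borrow-in) - 1 → borrow from next column: (0+2) - 1 = 1, borrow out 1
  col 7: (1 - 1 borrow-in) - 0 → 0 - 0 = 0, borrow out 0
Reading bits MSB→LSB: 01101011
Strip leading zeros: 1101011
= 1101011


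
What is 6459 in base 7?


Divide by 7 repeatedly:
6459 ÷ 7 = 922 remainder 5
922 ÷ 7 = 131 remainder 5
131 ÷ 7 = 18 remainder 5
18 ÷ 7 = 2 remainder 4
2 ÷ 7 = 0 remainder 2
Reading remainders bottom-up:
= 24555


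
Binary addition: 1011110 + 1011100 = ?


Align and add column by column (LSB to MSB, carry propagating):
  01011110
+ 01011100
  --------
  col 0: 0 + 0 + 0 (carry in) = 0 → bit 0, carry out 0
  col 1: 1 + 0 + 0 (carry in) = 1 → bit 1, carry out 0
  col 2: 1 + 1 + 0 (carry in) = 2 → bit 0, carry out 1
  col 3: 1 + 1 + 1 (carry in) = 3 → bit 1, carry out 1
  col 4: 1 + 1 + 1 (carry in) = 3 → bit 1, carry out 1
  col 5: 0 + 0 + 1 (carry in) = 1 → bit 1, carry out 0
  col 6: 1 + 1 + 0 (carry in) = 2 → bit 0, carry out 1
  col 7: 0 + 0 + 1 (carry in) = 1 → bit 1, carry out 0
Reading bits MSB→LSB: 10111010
Strip leading zeros: 10111010
= 10111010


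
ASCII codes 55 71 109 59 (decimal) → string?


Codes (decimal): 55 71 109 59
Per-code ASCII lookup:
  55  (range 48-57: digits, 55 - 48 = 7) → '7'
  71  (range 65-90: uppercase, 71 - 65 = 6) → 'G'
  109  (range 97-122: lowercase, 109 - 97 = 12) → 'm'
  59  (special character) → ';'
= '7Gm;'


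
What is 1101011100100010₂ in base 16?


Group into 4-bit nibbles: 1101011100100010
  1101 = D
  0111 = 7
  0010 = 2
  0010 = 2
= 0xD722


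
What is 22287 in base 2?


Divide by 2 repeatedly:
22287 ÷ 2 = 11143 remainder 1
11143 ÷ 2 = 5571 remainder 1
5571 ÷ 2 = 2785 remainder 1
2785 ÷ 2 = 1392 remainder 1
1392 ÷ 2 = 696 remainder 0
696 ÷ 2 = 348 remainder 0
348 ÷ 2 = 174 remainder 0
174 ÷ 2 = 87 remainder 0
87 ÷ 2 = 43 remainder 1
43 ÷ 2 = 21 remainder 1
21 ÷ 2 = 10 remainder 1
10 ÷ 2 = 5 remainder 0
5 ÷ 2 = 2 remainder 1
2 ÷ 2 = 1 remainder 0
1 ÷ 2 = 0 remainder 1
Reading remainders bottom-up:
= 101011100001111


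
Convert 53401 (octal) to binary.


Each octal digit → 3 binary bits:
  5 = 101
  3 = 011
  4 = 100
  0 = 000
  1 = 001
Concatenate: 101 011 100 000 001
= 101011100000001


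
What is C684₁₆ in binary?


Each hex digit → 4 binary bits:
  C = 1100
  6 = 0110
  8 = 1000
  4 = 0100
Concatenate: 1100 0110 1000 0100
= 1100011010000100


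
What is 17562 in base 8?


Divide by 8 repeatedly:
17562 ÷ 8 = 2195 remainder 2
2195 ÷ 8 = 274 remainder 3
274 ÷ 8 = 34 remainder 2
34 ÷ 8 = 4 remainder 2
4 ÷ 8 = 0 remainder 4
Reading remainders bottom-up:
= 0o42232


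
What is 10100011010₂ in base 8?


Group into 3-bit groups: 010100011010
  010 = 2
  100 = 4
  011 = 3
  010 = 2
= 0o2432


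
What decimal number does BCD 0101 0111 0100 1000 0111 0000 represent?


Each 4-bit group → digit:
  0101 → 5
  0111 → 7
  0100 → 4
  1000 → 8
  0111 → 7
  0000 → 0
= 574870


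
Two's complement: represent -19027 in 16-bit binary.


Original: 0100101001010011
Step 1 - Invert all bits: 1011010110101100
Step 2 - Add 1: 1011010110101100 + 1
= 1011010110101101 (represents -19027)


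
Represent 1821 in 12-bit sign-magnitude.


Sign bit: 0 (positive)
Magnitude: 1821 = 11100011101
= 011100011101


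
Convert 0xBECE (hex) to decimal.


Positional values:
Position 0: E × 16^0 = 14 × 1 = 14
Position 1: C × 16^1 = 12 × 16 = 192
Position 2: E × 16^2 = 14 × 256 = 3584
Position 3: B × 16^3 = 11 × 4096 = 45056
Sum = 14 + 192 + 3584 + 45056
= 48846


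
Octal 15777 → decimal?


Positional values:
Position 0: 7 × 8^0 = 7
Position 1: 7 × 8^1 = 56
Position 2: 7 × 8^2 = 448
Position 3: 5 × 8^3 = 2560
Position 4: 1 × 8^4 = 4096
Sum = 7 + 56 + 448 + 2560 + 4096
= 7167


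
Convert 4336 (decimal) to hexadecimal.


Divide by 16 repeatedly:
4336 ÷ 16 = 271 remainder 0 (0)
271 ÷ 16 = 16 remainder 15 (F)
16 ÷ 16 = 1 remainder 0 (0)
1 ÷ 16 = 0 remainder 1 (1)
Reading remainders bottom-up:
= 0x10F0


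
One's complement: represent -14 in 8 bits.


Original: 00001110
Invert all bits:
  bit 0: 0 → 1
  bit 1: 0 → 1
  bit 2: 0 → 1
  bit 3: 0 → 1
  bit 4: 1 → 0
  bit 5: 1 → 0
  bit 6: 1 → 0
  bit 7: 0 → 1
= 11110001


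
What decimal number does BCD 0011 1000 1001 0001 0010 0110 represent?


Each 4-bit group → digit:
  0011 → 3
  1000 → 8
  1001 → 9
  0001 → 1
  0010 → 2
  0110 → 6
= 389126


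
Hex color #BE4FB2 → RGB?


Hex: #BE4FB2
R = BE₁₆ = 190
G = 4F₁₆ = 79
B = B2₁₆ = 178
= RGB(190, 79, 178)


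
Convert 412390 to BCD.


Each digit → 4-bit binary:
  4 → 0100
  1 → 0001
  2 → 0010
  3 → 0011
  9 → 1001
  0 → 0000
= 0100 0001 0010 0011 1001 0000


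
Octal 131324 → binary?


Each octal digit → 3 binary bits:
  1 = 001
  3 = 011
  1 = 001
  3 = 011
  2 = 010
  4 = 100
Concatenate: 001 011 001 011 010 100
= 001011001011010100


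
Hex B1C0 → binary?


Each hex digit → 4 binary bits:
  B = 1011
  1 = 0001
  C = 1100
  0 = 0000
Concatenate: 1011 0001 1100 0000
= 1011000111000000


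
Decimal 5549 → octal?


Divide by 8 repeatedly:
5549 ÷ 8 = 693 remainder 5
693 ÷ 8 = 86 remainder 5
86 ÷ 8 = 10 remainder 6
10 ÷ 8 = 1 remainder 2
1 ÷ 8 = 0 remainder 1
Reading remainders bottom-up:
= 0o12655


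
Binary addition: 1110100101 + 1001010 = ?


Align and add column by column (LSB to MSB, carry propagating):
  01110100101
+ 00001001010
  -----------
  col 0: 1 + 0 + 0 (carry in) = 1 → bit 1, carry out 0
  col 1: 0 + 1 + 0 (carry in) = 1 → bit 1, carry out 0
  col 2: 1 + 0 + 0 (carry in) = 1 → bit 1, carry out 0
  col 3: 0 + 1 + 0 (carry in) = 1 → bit 1, carry out 0
  col 4: 0 + 0 + 0 (carry in) = 0 → bit 0, carry out 0
  col 5: 1 + 0 + 0 (carry in) = 1 → bit 1, carry out 0
  col 6: 0 + 1 + 0 (carry in) = 1 → bit 1, carry out 0
  col 7: 1 + 0 + 0 (carry in) = 1 → bit 1, carry out 0
  col 8: 1 + 0 + 0 (carry in) = 1 → bit 1, carry out 0
  col 9: 1 + 0 + 0 (carry in) = 1 → bit 1, carry out 0
  col 10: 0 + 0 + 0 (carry in) = 0 → bit 0, carry out 0
Reading bits MSB→LSB: 01111101111
Strip leading zeros: 1111101111
= 1111101111


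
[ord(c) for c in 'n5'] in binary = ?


String: 'n5'  (2 characters)
Per-character ASCII lookup:
  'n': lowercase starts at 97: 'n' = 97 + 13 = 110 → 1101110
  '5': digits start at 48: '5' = 48 + 5 = 53 → 110101
= 1101110 110101


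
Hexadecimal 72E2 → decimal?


Positional values:
Position 0: 2 × 16^0 = 2 × 1 = 2
Position 1: E × 16^1 = 14 × 16 = 224
Position 2: 2 × 16^2 = 2 × 256 = 512
Position 3: 7 × 16^3 = 7 × 4096 = 28672
Sum = 2 + 224 + 512 + 28672
= 29410


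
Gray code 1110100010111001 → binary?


Gray code: 1110100010111001
MSB stays the same: 1
Each subsequent bit = prev_binary XOR current_gray:
  B[1] = 1 XOR 1 = 0
  B[2] = 0 XOR 1 = 1
  B[3] = 1 XOR 0 = 1
  B[4] = 1 XOR 1 = 0
  B[5] = 0 XOR 0 = 0
  B[6] = 0 XOR 0 = 0
  B[7] = 0 XOR 0 = 0
  B[8] = 0 XOR 1 = 1
  B[9] = 1 XOR 0 = 1
  B[10] = 1 XOR 1 = 0
  B[11] = 0 XOR 1 = 1
  B[12] = 1 XOR 1 = 0
  B[13] = 0 XOR 0 = 0
  B[14] = 0 XOR 0 = 0
  B[15] = 0 XOR 1 = 1
= 1011000011010001 (45265 decimal)
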